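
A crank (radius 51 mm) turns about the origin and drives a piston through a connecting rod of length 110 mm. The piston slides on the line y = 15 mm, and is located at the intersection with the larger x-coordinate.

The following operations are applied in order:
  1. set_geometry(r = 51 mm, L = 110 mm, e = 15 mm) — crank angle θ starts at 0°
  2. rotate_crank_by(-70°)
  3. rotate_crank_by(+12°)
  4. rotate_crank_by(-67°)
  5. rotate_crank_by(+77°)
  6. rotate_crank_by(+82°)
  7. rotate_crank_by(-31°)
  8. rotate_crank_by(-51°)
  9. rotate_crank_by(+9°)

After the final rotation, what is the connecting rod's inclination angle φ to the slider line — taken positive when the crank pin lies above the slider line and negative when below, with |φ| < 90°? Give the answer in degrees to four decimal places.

-25.3495

set_geometry: r = 51 mm, L = 110 mm, e = 15 mm; θ ← 0°
rotate_crank_by(-70°): θ ← 0° -70° = -70°
rotate_crank_by(+12°): θ ← -70° +12° = -58°
rotate_crank_by(-67°): θ ← -58° -67° = -125°
rotate_crank_by(+77°): θ ← -125° +77° = -48°
rotate_crank_by(+82°): θ ← -48° +82° = 34°
rotate_crank_by(-31°): θ ← 34° -31° = 3°
rotate_crank_by(-51°): θ ← 3° -51° = -48°
rotate_crank_by(+9°): θ ← -48° +9° = -39°
crank pin P = (r cos θ, r sin θ) = (39.634444, -32.095340)
h = r sin θ − e = -32.095340 − 15 = -47.095340
sin φ = h / L = -47.095340 / 110 = -0.42813945
φ = arcsin(-0.42813945) = -25.349543°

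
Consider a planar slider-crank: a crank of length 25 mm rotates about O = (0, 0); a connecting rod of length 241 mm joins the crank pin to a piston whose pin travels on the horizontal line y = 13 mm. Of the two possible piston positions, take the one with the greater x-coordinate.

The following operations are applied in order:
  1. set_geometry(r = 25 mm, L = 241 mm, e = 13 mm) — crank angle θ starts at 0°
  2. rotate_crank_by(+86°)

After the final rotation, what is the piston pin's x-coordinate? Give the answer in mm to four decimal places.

242.4480

set_geometry: r = 25 mm, L = 241 mm, e = 13 mm; θ ← 0°
rotate_crank_by(+86°): θ ← 0° +86° = 86°
crank pin P = (r cos θ, r sin θ) = (1.743912, 24.939101)
h = r sin θ − e = 24.939101 − 13 = 11.939101
x = r cos θ + √(L² − h²) = 1.743912 + √(58081.0 − 142.5421) = 1.743912 + 240.704088 = 242.448000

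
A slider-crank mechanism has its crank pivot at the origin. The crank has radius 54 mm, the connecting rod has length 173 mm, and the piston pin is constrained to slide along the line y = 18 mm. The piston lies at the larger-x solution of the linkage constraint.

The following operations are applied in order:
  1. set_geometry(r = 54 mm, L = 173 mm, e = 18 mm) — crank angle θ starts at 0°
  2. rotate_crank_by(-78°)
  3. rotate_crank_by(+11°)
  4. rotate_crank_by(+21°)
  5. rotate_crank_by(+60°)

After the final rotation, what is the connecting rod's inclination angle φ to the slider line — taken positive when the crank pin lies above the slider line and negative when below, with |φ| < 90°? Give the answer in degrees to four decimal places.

-1.6350

set_geometry: r = 54 mm, L = 173 mm, e = 18 mm; θ ← 0°
rotate_crank_by(-78°): θ ← 0° -78° = -78°
rotate_crank_by(+11°): θ ← -78° +11° = -67°
rotate_crank_by(+21°): θ ← -67° +21° = -46°
rotate_crank_by(+60°): θ ← -46° +60° = 14°
crank pin P = (r cos θ, r sin θ) = (52.395969, 13.063782)
h = r sin θ − e = 13.063782 − 18 = -4.936218
sin φ = h / L = -4.936218 / 173 = -0.02853305
φ = arcsin(-0.02853305) = -1.635045°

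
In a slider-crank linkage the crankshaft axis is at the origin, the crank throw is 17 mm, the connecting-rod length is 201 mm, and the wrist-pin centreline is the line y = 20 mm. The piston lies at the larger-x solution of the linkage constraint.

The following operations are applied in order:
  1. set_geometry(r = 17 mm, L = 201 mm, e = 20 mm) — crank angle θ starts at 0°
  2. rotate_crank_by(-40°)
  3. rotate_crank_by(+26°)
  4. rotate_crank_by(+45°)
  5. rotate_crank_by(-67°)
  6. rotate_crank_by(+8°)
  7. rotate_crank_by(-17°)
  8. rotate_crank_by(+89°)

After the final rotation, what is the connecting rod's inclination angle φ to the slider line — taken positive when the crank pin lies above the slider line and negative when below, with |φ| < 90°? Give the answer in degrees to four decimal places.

set_geometry: r = 17 mm, L = 201 mm, e = 20 mm; θ ← 0°
rotate_crank_by(-40°): θ ← 0° -40° = -40°
rotate_crank_by(+26°): θ ← -40° +26° = -14°
rotate_crank_by(+45°): θ ← -14° +45° = 31°
rotate_crank_by(-67°): θ ← 31° -67° = -36°
rotate_crank_by(+8°): θ ← -36° +8° = -28°
rotate_crank_by(-17°): θ ← -28° -17° = -45°
rotate_crank_by(+89°): θ ← -45° +89° = 44°
crank pin P = (r cos θ, r sin θ) = (12.228777, 11.809192)
h = r sin θ − e = 11.809192 − 20 = -8.190808
sin φ = h / L = -8.190808 / 201 = -0.04075029
φ = arcsin(-0.04075029) = -2.335466°

-2.3355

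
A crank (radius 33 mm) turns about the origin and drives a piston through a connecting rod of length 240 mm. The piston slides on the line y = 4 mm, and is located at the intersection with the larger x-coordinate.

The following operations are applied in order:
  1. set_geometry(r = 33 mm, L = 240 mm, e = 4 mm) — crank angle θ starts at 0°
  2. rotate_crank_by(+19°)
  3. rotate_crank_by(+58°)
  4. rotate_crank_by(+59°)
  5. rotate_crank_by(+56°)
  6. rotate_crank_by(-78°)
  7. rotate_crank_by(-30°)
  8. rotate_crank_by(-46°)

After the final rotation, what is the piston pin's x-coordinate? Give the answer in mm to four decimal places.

set_geometry: r = 33 mm, L = 240 mm, e = 4 mm; θ ← 0°
rotate_crank_by(+19°): θ ← 0° +19° = 19°
rotate_crank_by(+58°): θ ← 19° +58° = 77°
rotate_crank_by(+59°): θ ← 77° +59° = 136°
rotate_crank_by(+56°): θ ← 136° +56° = 192°
rotate_crank_by(-78°): θ ← 192° -78° = 114°
rotate_crank_by(-30°): θ ← 114° -30° = 84°
rotate_crank_by(-46°): θ ← 84° -46° = 38°
crank pin P = (r cos θ, r sin θ) = (26.004355, 20.316829)
h = r sin θ − e = 20.316829 − 4 = 16.316829
x = r cos θ + √(L² − h²) = 26.004355 + √(57600.0 − 266.2389) = 26.004355 + 239.444693 = 265.449048

265.4490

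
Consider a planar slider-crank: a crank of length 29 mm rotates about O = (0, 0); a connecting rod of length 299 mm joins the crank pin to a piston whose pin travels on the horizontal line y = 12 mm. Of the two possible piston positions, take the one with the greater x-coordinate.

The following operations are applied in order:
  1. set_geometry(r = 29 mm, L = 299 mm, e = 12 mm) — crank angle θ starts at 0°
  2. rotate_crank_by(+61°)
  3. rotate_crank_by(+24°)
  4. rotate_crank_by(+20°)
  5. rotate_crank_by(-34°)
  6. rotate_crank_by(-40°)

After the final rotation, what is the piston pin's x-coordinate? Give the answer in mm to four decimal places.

323.8434

set_geometry: r = 29 mm, L = 299 mm, e = 12 mm; θ ← 0°
rotate_crank_by(+61°): θ ← 0° +61° = 61°
rotate_crank_by(+24°): θ ← 61° +24° = 85°
rotate_crank_by(+20°): θ ← 85° +20° = 105°
rotate_crank_by(-34°): θ ← 105° -34° = 71°
rotate_crank_by(-40°): θ ← 71° -40° = 31°
crank pin P = (r cos θ, r sin θ) = (24.857852, 14.936104)
h = r sin θ − e = 14.936104 − 12 = 2.936104
x = r cos θ + √(L² − h²) = 24.857852 + √(89401.0 − 8.6207) = 24.857852 + 298.985584 = 323.843435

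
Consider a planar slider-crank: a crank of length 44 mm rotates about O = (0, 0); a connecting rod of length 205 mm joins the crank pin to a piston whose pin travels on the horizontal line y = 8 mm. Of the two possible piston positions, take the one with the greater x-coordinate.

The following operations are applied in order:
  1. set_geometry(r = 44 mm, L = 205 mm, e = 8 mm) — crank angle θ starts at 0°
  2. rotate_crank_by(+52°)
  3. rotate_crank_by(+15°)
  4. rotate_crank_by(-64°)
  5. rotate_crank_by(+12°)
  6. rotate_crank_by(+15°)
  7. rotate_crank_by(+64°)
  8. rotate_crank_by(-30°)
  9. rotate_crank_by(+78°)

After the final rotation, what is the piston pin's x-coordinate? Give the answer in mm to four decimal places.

169.4368

set_geometry: r = 44 mm, L = 205 mm, e = 8 mm; θ ← 0°
rotate_crank_by(+52°): θ ← 0° +52° = 52°
rotate_crank_by(+15°): θ ← 52° +15° = 67°
rotate_crank_by(-64°): θ ← 67° -64° = 3°
rotate_crank_by(+12°): θ ← 3° +12° = 15°
rotate_crank_by(+15°): θ ← 15° +15° = 30°
rotate_crank_by(+64°): θ ← 30° +64° = 94°
rotate_crank_by(-30°): θ ← 94° -30° = 64°
rotate_crank_by(+78°): θ ← 64° +78° = 142°
crank pin P = (r cos θ, r sin θ) = (-34.672473, 27.089105)
h = r sin θ − e = 27.089105 − 8 = 19.089105
x = r cos θ + √(L² − h²) = -34.672473 + √(42025.0 − 364.3939) = -34.672473 + 204.109299 = 169.436826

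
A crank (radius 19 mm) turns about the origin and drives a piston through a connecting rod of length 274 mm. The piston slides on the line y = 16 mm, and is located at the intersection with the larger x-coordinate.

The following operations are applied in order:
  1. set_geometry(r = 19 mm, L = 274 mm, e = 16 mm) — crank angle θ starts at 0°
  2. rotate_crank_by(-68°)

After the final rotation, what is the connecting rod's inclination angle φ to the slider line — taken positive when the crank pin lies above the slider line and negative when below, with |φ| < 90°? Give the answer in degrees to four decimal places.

-7.0473

set_geometry: r = 19 mm, L = 274 mm, e = 16 mm; θ ← 0°
rotate_crank_by(-68°): θ ← 0° -68° = -68°
crank pin P = (r cos θ, r sin θ) = (7.117525, -17.616493)
h = r sin θ − e = -17.616493 − 16 = -33.616493
sin φ = h / L = -33.616493 / 274 = -0.12268793
φ = arcsin(-0.12268793) = -7.047256°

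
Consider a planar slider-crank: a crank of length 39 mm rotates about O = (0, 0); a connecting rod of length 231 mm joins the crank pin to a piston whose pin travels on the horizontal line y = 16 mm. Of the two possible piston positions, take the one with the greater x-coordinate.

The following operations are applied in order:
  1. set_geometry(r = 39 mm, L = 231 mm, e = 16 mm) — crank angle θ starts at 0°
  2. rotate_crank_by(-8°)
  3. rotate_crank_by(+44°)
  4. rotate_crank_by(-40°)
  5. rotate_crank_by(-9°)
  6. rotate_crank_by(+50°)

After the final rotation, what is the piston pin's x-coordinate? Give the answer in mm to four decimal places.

262.0259

set_geometry: r = 39 mm, L = 231 mm, e = 16 mm; θ ← 0°
rotate_crank_by(-8°): θ ← 0° -8° = -8°
rotate_crank_by(+44°): θ ← -8° +44° = 36°
rotate_crank_by(-40°): θ ← 36° -40° = -4°
rotate_crank_by(-9°): θ ← -4° -9° = -13°
rotate_crank_by(+50°): θ ← -13° +50° = 37°
crank pin P = (r cos θ, r sin θ) = (31.146785, 23.470786)
h = r sin θ − e = 23.470786 − 16 = 7.470786
x = r cos θ + √(L² − h²) = 31.146785 + √(53361.0 − 55.8126) = 31.146785 + 230.879162 = 262.025947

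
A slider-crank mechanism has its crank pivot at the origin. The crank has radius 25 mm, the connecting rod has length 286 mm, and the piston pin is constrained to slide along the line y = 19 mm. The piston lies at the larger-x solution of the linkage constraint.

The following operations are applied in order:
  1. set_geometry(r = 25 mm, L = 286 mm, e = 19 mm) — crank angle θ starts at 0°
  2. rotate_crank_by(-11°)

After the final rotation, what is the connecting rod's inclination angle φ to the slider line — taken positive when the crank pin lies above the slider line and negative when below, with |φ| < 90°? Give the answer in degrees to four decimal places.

set_geometry: r = 25 mm, L = 286 mm, e = 19 mm; θ ← 0°
rotate_crank_by(-11°): θ ← 0° -11° = -11°
crank pin P = (r cos θ, r sin θ) = (24.540680, -4.770225)
h = r sin θ − e = -4.770225 − 19 = -23.770225
sin φ = h / L = -23.770225 / 286 = -0.08311267
φ = arcsin(-0.08311267) = -4.767505°

-4.7675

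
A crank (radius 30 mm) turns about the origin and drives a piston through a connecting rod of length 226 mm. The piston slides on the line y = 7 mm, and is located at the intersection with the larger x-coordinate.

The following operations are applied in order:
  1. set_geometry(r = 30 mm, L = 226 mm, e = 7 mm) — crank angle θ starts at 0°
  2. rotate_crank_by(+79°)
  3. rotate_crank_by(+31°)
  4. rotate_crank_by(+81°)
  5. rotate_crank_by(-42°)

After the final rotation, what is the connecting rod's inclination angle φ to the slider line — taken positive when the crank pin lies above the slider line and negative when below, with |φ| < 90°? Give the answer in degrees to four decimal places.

2.1430

set_geometry: r = 30 mm, L = 226 mm, e = 7 mm; θ ← 0°
rotate_crank_by(+79°): θ ← 0° +79° = 79°
rotate_crank_by(+31°): θ ← 79° +31° = 110°
rotate_crank_by(+81°): θ ← 110° +81° = 191°
rotate_crank_by(-42°): θ ← 191° -42° = 149°
crank pin P = (r cos θ, r sin θ) = (-25.715019, 15.451142)
h = r sin θ − e = 15.451142 − 7 = 8.451142
sin φ = h / L = 8.451142 / 226 = 0.03739443
φ = arcsin(0.03739443) = 2.143043°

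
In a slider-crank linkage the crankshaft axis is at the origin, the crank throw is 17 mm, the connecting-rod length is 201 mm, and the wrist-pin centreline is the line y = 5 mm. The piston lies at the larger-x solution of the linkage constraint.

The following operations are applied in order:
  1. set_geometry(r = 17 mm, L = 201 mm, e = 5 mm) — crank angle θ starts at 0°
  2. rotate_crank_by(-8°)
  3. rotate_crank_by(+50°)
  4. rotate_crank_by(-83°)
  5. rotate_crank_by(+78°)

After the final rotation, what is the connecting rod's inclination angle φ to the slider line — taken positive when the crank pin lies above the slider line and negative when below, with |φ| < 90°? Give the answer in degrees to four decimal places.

1.4912

set_geometry: r = 17 mm, L = 201 mm, e = 5 mm; θ ← 0°
rotate_crank_by(-8°): θ ← 0° -8° = -8°
rotate_crank_by(+50°): θ ← -8° +50° = 42°
rotate_crank_by(-83°): θ ← 42° -83° = -41°
rotate_crank_by(+78°): θ ← -41° +78° = 37°
crank pin P = (r cos θ, r sin θ) = (13.576804, 10.230855)
h = r sin θ − e = 10.230855 − 5 = 5.230855
sin φ = h / L = 5.230855 / 201 = 0.02602416
φ = arcsin(0.02602416) = 1.491243°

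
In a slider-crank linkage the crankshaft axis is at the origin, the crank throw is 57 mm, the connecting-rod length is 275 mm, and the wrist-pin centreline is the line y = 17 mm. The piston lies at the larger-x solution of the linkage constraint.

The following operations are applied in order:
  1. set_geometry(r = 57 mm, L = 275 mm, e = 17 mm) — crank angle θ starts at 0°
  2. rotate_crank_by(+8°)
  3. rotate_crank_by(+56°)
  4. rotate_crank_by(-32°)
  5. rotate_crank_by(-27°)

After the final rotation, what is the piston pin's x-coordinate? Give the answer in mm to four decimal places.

331.5197

set_geometry: r = 57 mm, L = 275 mm, e = 17 mm; θ ← 0°
rotate_crank_by(+8°): θ ← 0° +8° = 8°
rotate_crank_by(+56°): θ ← 8° +56° = 64°
rotate_crank_by(-32°): θ ← 64° -32° = 32°
rotate_crank_by(-27°): θ ← 32° -27° = 5°
crank pin P = (r cos θ, r sin θ) = (56.783098, 4.967877)
h = r sin θ − e = 4.967877 − 17 = -12.032123
x = r cos θ + √(L² − h²) = 56.783098 + √(75625.0 − 144.7720) = 56.783098 + 274.736652 = 331.519750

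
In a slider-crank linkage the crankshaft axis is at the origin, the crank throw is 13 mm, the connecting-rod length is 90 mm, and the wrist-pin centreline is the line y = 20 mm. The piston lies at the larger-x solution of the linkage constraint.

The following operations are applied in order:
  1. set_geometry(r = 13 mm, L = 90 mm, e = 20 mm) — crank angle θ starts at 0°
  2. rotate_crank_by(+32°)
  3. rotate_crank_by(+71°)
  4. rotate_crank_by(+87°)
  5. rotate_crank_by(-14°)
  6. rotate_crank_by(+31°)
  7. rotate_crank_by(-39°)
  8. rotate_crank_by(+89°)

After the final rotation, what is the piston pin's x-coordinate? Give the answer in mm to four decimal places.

80.9379

set_geometry: r = 13 mm, L = 90 mm, e = 20 mm; θ ← 0°
rotate_crank_by(+32°): θ ← 0° +32° = 32°
rotate_crank_by(+71°): θ ← 32° +71° = 103°
rotate_crank_by(+87°): θ ← 103° +87° = 190°
rotate_crank_by(-14°): θ ← 190° -14° = 176°
rotate_crank_by(+31°): θ ← 176° +31° = 207°
rotate_crank_by(-39°): θ ← 207° -39° = 168°
rotate_crank_by(+89°): θ ← 168° +89° = 257°
crank pin P = (r cos θ, r sin θ) = (-2.924364, -12.666811)
h = r sin θ − e = -12.666811 − 20 = -32.666811
x = r cos θ + √(L² − h²) = -2.924364 + √(8100.0 − 1067.1205) = -2.924364 + 83.862265 = 80.937901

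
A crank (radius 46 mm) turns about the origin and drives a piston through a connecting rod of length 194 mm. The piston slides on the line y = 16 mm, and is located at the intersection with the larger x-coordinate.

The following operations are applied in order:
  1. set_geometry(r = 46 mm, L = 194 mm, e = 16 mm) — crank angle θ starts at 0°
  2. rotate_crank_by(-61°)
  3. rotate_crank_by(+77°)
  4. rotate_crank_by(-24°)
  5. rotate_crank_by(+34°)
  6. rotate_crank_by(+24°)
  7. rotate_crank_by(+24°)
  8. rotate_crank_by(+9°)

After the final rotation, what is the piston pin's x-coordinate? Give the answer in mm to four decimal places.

set_geometry: r = 46 mm, L = 194 mm, e = 16 mm; θ ← 0°
rotate_crank_by(-61°): θ ← 0° -61° = -61°
rotate_crank_by(+77°): θ ← -61° +77° = 16°
rotate_crank_by(-24°): θ ← 16° -24° = -8°
rotate_crank_by(+34°): θ ← -8° +34° = 26°
rotate_crank_by(+24°): θ ← 26° +24° = 50°
rotate_crank_by(+24°): θ ← 50° +24° = 74°
rotate_crank_by(+9°): θ ← 74° +9° = 83°
crank pin P = (r cos θ, r sin θ) = (5.605990, 45.657123)
h = r sin θ − e = 45.657123 − 16 = 29.657123
x = r cos θ + √(L² − h²) = 5.605990 + √(37636.0 − 879.5449) = 5.605990 + 191.719730 = 197.325720

197.3257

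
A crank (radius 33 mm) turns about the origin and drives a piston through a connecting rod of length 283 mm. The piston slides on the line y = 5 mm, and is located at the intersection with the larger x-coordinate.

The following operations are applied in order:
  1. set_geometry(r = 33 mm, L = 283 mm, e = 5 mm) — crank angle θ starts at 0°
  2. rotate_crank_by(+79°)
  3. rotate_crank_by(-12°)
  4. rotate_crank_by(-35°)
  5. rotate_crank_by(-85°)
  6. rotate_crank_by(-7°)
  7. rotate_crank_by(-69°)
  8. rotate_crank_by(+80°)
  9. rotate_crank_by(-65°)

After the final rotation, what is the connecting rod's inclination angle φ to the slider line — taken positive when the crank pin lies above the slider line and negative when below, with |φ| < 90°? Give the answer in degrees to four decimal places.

-7.1342

set_geometry: r = 33 mm, L = 283 mm, e = 5 mm; θ ← 0°
rotate_crank_by(+79°): θ ← 0° +79° = 79°
rotate_crank_by(-12°): θ ← 79° -12° = 67°
rotate_crank_by(-35°): θ ← 67° -35° = 32°
rotate_crank_by(-85°): θ ← 32° -85° = -53°
rotate_crank_by(-7°): θ ← -53° -7° = -60°
rotate_crank_by(-69°): θ ← -60° -69° = -129°
rotate_crank_by(+80°): θ ← -129° +80° = -49°
rotate_crank_by(-65°): θ ← -49° -65° = -114°
crank pin P = (r cos θ, r sin θ) = (-13.422309, -30.147000)
h = r sin θ − e = -30.147000 − 5 = -35.147000
sin φ = h / L = -35.147000 / 283 = -0.12419435
φ = arcsin(-0.12419435) = -7.134233°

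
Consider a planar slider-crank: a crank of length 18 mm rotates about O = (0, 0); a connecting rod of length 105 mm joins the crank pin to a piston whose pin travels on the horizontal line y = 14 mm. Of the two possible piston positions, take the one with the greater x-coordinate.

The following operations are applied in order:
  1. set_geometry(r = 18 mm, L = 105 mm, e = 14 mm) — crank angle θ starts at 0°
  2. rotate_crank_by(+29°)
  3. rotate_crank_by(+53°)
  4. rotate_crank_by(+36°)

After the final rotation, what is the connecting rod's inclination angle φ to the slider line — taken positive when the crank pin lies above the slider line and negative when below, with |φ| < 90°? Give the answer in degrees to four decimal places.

1.0330

set_geometry: r = 18 mm, L = 105 mm, e = 14 mm; θ ← 0°
rotate_crank_by(+29°): θ ← 0° +29° = 29°
rotate_crank_by(+53°): θ ← 29° +53° = 82°
rotate_crank_by(+36°): θ ← 82° +36° = 118°
crank pin P = (r cos θ, r sin θ) = (-8.450488, 15.893057)
h = r sin θ − e = 15.893057 − 14 = 1.893057
sin φ = h / L = 1.893057 / 105 = 0.01802911
φ = arcsin(0.01802911) = 1.033048°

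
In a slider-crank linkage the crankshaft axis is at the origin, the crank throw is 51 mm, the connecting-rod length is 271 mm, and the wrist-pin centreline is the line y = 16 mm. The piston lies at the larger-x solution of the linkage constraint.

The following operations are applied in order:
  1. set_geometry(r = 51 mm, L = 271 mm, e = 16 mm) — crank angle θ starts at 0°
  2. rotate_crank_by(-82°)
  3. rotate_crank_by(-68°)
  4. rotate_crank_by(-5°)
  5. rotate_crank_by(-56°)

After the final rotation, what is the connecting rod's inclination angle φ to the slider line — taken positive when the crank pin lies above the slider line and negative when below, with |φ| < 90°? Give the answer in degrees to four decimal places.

2.1712

set_geometry: r = 51 mm, L = 271 mm, e = 16 mm; θ ← 0°
rotate_crank_by(-82°): θ ← 0° -82° = -82°
rotate_crank_by(-68°): θ ← -82° -68° = -150°
rotate_crank_by(-5°): θ ← -150° -5° = -155°
rotate_crank_by(-56°): θ ← -155° -56° = -211°
crank pin P = (r cos θ, r sin θ) = (-43.715532, 26.266942)
h = r sin θ − e = 26.266942 − 16 = 10.266942
sin φ = h / L = 10.266942 / 271 = 0.03788539
φ = arcsin(0.03788539) = 2.171193°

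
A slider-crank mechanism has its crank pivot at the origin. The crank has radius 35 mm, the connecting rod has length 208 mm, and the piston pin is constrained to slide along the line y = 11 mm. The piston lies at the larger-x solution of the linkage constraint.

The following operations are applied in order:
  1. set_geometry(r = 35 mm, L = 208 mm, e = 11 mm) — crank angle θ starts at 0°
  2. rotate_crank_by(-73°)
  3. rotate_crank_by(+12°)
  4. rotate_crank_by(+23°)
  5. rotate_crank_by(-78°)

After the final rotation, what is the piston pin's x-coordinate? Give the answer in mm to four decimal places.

188.2776

set_geometry: r = 35 mm, L = 208 mm, e = 11 mm; θ ← 0°
rotate_crank_by(-73°): θ ← 0° -73° = -73°
rotate_crank_by(+12°): θ ← -73° +12° = -61°
rotate_crank_by(+23°): θ ← -61° +23° = -38°
rotate_crank_by(-78°): θ ← -38° -78° = -116°
crank pin P = (r cos θ, r sin θ) = (-15.342990, -31.457792)
h = r sin θ − e = -31.457792 − 11 = -42.457792
x = r cos θ + √(L² − h²) = -15.342990 + √(43264.0 − 1802.6641) = -15.342990 + 203.620569 = 188.277578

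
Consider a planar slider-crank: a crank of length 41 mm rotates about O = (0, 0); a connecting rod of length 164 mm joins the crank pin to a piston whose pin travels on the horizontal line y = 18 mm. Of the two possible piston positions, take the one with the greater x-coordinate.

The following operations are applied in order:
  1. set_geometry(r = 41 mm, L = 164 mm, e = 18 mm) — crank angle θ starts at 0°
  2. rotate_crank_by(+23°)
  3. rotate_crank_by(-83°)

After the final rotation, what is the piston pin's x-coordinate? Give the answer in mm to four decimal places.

175.5258

set_geometry: r = 41 mm, L = 164 mm, e = 18 mm; θ ← 0°
rotate_crank_by(+23°): θ ← 0° +23° = 23°
rotate_crank_by(-83°): θ ← 23° -83° = -60°
crank pin P = (r cos θ, r sin θ) = (20.500000, -35.507042)
h = r sin θ − e = -35.507042 − 18 = -53.507042
x = r cos θ + √(L² − h²) = 20.500000 + √(26896.0 − 2863.0035) = 20.500000 + 155.025793 = 175.525793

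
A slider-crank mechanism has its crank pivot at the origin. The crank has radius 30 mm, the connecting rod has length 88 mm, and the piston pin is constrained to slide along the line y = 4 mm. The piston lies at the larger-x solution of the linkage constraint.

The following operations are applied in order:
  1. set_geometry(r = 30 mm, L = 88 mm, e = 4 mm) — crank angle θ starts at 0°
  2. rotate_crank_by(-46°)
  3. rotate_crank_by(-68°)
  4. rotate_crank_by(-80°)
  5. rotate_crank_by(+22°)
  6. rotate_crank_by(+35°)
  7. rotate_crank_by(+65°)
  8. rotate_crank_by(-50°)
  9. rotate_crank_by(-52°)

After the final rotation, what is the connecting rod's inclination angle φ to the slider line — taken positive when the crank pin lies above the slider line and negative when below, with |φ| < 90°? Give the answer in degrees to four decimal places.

-4.6512

set_geometry: r = 30 mm, L = 88 mm, e = 4 mm; θ ← 0°
rotate_crank_by(-46°): θ ← 0° -46° = -46°
rotate_crank_by(-68°): θ ← -46° -68° = -114°
rotate_crank_by(-80°): θ ← -114° -80° = -194°
rotate_crank_by(+22°): θ ← -194° +22° = -172°
rotate_crank_by(+35°): θ ← -172° +35° = -137°
rotate_crank_by(+65°): θ ← -137° +65° = -72°
rotate_crank_by(-50°): θ ← -72° -50° = -122°
rotate_crank_by(-52°): θ ← -122° -52° = -174°
crank pin P = (r cos θ, r sin θ) = (-29.835657, -3.135854)
h = r sin θ − e = -3.135854 − 4 = -7.135854
sin φ = h / L = -7.135854 / 88 = -0.08108925
φ = arcsin(-0.08108925) = -4.651179°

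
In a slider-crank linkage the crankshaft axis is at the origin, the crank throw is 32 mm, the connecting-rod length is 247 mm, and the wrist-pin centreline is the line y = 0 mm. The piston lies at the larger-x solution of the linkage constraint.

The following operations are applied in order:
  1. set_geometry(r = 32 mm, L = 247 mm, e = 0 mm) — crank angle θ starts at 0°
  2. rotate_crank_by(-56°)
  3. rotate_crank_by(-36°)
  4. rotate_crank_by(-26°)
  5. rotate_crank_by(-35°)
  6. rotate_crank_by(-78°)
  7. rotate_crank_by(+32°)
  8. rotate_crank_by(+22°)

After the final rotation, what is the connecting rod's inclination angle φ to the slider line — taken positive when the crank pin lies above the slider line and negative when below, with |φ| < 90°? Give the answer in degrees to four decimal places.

set_geometry: r = 32 mm, L = 247 mm, e = 0 mm; θ ← 0°
rotate_crank_by(-56°): θ ← 0° -56° = -56°
rotate_crank_by(-36°): θ ← -56° -36° = -92°
rotate_crank_by(-26°): θ ← -92° -26° = -118°
rotate_crank_by(-35°): θ ← -118° -35° = -153°
rotate_crank_by(-78°): θ ← -153° -78° = -231°
rotate_crank_by(+32°): θ ← -231° +32° = -199°
rotate_crank_by(+22°): θ ← -199° +22° = -177°
crank pin P = (r cos θ, r sin θ) = (-31.956145, -1.674751)
h = r sin θ − e = -1.674751 − 0 = -1.674751
sin φ = h / L = -1.674751 / 247 = -0.00678037
φ = arcsin(-0.00678037) = -0.388489°

-0.3885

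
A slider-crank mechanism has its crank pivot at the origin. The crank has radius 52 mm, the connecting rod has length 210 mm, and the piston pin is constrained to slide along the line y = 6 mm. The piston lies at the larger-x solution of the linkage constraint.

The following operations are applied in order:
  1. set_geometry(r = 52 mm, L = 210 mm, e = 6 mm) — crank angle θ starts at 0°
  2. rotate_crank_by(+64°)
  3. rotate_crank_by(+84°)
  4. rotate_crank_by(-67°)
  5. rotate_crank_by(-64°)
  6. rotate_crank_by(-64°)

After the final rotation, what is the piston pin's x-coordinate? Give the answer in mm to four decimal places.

set_geometry: r = 52 mm, L = 210 mm, e = 6 mm; θ ← 0°
rotate_crank_by(+64°): θ ← 0° +64° = 64°
rotate_crank_by(+84°): θ ← 64° +84° = 148°
rotate_crank_by(-67°): θ ← 148° -67° = 81°
rotate_crank_by(-64°): θ ← 81° -64° = 17°
rotate_crank_by(-64°): θ ← 17° -64° = -47°
crank pin P = (r cos θ, r sin θ) = (35.463915, -38.030392)
h = r sin θ − e = -38.030392 − 6 = -44.030392
x = r cos θ + √(L² − h²) = 35.463915 + √(44100.0 − 1938.6755) = 35.463915 + 205.332230 = 240.796144

240.7961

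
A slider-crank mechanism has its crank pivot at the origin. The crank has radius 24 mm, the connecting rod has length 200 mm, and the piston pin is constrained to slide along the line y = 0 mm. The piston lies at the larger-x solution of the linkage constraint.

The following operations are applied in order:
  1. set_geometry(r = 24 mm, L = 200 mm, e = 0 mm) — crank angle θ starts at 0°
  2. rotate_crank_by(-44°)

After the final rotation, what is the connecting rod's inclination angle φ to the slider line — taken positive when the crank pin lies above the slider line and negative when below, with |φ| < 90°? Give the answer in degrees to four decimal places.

set_geometry: r = 24 mm, L = 200 mm, e = 0 mm; θ ← 0°
rotate_crank_by(-44°): θ ← 0° -44° = -44°
crank pin P = (r cos θ, r sin θ) = (17.264155, -16.671801)
h = r sin θ − e = -16.671801 − 0 = -16.671801
sin φ = h / L = -16.671801 / 200 = -0.08335900
φ = arcsin(-0.08335900) = -4.781668°

-4.7817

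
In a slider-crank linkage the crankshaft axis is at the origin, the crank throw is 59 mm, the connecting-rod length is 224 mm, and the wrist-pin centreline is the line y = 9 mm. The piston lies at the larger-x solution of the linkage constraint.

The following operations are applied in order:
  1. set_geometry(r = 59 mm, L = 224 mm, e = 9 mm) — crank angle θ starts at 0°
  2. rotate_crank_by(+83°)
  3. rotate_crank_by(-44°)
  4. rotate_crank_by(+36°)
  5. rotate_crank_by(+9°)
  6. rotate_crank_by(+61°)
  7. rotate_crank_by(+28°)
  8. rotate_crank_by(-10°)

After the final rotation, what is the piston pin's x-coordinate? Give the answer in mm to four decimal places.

set_geometry: r = 59 mm, L = 224 mm, e = 9 mm; θ ← 0°
rotate_crank_by(+83°): θ ← 0° +83° = 83°
rotate_crank_by(-44°): θ ← 83° -44° = 39°
rotate_crank_by(+36°): θ ← 39° +36° = 75°
rotate_crank_by(+9°): θ ← 75° +9° = 84°
rotate_crank_by(+61°): θ ← 84° +61° = 145°
rotate_crank_by(+28°): θ ← 145° +28° = 173°
rotate_crank_by(-10°): θ ← 173° -10° = 163°
crank pin P = (r cos θ, r sin θ) = (-56.421981, 17.249931)
h = r sin θ − e = 17.249931 − 9 = 8.249931
x = r cos θ + √(L² − h²) = -56.421981 + √(50176.0 − 68.0614) = -56.421981 + 223.848026 = 167.426045

167.4260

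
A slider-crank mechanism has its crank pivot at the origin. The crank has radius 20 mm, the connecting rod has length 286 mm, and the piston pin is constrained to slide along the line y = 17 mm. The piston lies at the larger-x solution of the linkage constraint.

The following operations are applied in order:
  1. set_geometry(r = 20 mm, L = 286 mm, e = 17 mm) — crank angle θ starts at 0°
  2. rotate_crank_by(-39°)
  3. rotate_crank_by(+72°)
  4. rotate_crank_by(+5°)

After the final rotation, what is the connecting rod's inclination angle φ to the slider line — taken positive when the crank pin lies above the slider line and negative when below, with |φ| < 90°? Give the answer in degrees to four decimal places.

-0.9390

set_geometry: r = 20 mm, L = 286 mm, e = 17 mm; θ ← 0°
rotate_crank_by(-39°): θ ← 0° -39° = -39°
rotate_crank_by(+72°): θ ← -39° +72° = 33°
rotate_crank_by(+5°): θ ← 33° +5° = 38°
crank pin P = (r cos θ, r sin θ) = (15.760215, 12.313230)
h = r sin θ − e = 12.313230 − 17 = -4.686770
sin φ = h / L = -4.686770 / 286 = -0.01638731
φ = arcsin(-0.01638731) = -0.938966°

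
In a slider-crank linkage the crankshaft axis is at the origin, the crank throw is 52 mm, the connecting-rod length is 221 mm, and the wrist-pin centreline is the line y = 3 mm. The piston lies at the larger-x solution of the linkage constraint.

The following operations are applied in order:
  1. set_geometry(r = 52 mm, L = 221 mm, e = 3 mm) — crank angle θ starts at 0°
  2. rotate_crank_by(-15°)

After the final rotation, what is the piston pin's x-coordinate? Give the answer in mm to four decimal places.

270.6144

set_geometry: r = 52 mm, L = 221 mm, e = 3 mm; θ ← 0°
rotate_crank_by(-15°): θ ← 0° -15° = -15°
crank pin P = (r cos θ, r sin θ) = (50.228143, -13.458590)
h = r sin θ − e = -13.458590 − 3 = -16.458590
x = r cos θ + √(L² − h²) = 50.228143 + √(48841.0 − 270.8852) = 50.228143 + 220.386285 = 270.614428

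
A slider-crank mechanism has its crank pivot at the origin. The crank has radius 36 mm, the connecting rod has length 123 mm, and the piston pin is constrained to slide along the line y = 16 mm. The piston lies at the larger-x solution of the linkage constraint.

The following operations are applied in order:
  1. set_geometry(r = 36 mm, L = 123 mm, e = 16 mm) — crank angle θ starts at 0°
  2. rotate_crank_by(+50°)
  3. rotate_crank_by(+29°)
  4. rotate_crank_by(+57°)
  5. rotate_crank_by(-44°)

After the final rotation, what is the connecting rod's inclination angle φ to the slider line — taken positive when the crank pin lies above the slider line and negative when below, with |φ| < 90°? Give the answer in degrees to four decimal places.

set_geometry: r = 36 mm, L = 123 mm, e = 16 mm; θ ← 0°
rotate_crank_by(+50°): θ ← 0° +50° = 50°
rotate_crank_by(+29°): θ ← 50° +29° = 79°
rotate_crank_by(+57°): θ ← 79° +57° = 136°
rotate_crank_by(-44°): θ ← 136° -44° = 92°
crank pin P = (r cos θ, r sin θ) = (-1.256382, 35.978070)
h = r sin θ − e = 35.978070 − 16 = 19.978070
sin φ = h / L = 19.978070 / 123 = 0.16242333
φ = arcsin(0.16242333) = 9.347583°

9.3476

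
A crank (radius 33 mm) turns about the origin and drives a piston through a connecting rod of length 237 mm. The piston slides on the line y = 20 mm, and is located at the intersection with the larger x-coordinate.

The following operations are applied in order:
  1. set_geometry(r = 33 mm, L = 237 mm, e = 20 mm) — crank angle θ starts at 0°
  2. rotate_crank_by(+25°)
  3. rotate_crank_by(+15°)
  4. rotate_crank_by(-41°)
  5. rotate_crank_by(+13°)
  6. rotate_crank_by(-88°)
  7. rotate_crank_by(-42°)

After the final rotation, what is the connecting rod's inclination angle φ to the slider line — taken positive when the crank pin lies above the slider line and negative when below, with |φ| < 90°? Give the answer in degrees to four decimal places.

set_geometry: r = 33 mm, L = 237 mm, e = 20 mm; θ ← 0°
rotate_crank_by(+25°): θ ← 0° +25° = 25°
rotate_crank_by(+15°): θ ← 25° +15° = 40°
rotate_crank_by(-41°): θ ← 40° -41° = -1°
rotate_crank_by(+13°): θ ← -1° +13° = 12°
rotate_crank_by(-88°): θ ← 12° -88° = -76°
rotate_crank_by(-42°): θ ← -76° -42° = -118°
crank pin P = (r cos θ, r sin θ) = (-15.492562, -29.137271)
h = r sin θ − e = -29.137271 − 20 = -49.137271
sin φ = h / L = -49.137271 / 237 = -0.20733026
φ = arcsin(-0.20733026) = -11.965944°

-11.9659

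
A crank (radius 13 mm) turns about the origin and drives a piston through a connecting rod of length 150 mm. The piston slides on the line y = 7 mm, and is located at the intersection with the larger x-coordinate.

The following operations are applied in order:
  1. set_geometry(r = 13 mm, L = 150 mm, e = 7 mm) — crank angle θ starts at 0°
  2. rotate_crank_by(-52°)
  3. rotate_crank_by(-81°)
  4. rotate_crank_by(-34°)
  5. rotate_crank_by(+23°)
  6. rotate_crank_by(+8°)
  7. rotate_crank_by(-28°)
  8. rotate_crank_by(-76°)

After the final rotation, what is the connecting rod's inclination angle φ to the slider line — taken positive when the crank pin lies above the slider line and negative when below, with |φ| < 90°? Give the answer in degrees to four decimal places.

set_geometry: r = 13 mm, L = 150 mm, e = 7 mm; θ ← 0°
rotate_crank_by(-52°): θ ← 0° -52° = -52°
rotate_crank_by(-81°): θ ← -52° -81° = -133°
rotate_crank_by(-34°): θ ← -133° -34° = -167°
rotate_crank_by(+23°): θ ← -167° +23° = -144°
rotate_crank_by(+8°): θ ← -144° +8° = -136°
rotate_crank_by(-28°): θ ← -136° -28° = -164°
rotate_crank_by(-76°): θ ← -164° -76° = -240°
crank pin P = (r cos θ, r sin θ) = (-6.500000, 11.258330)
h = r sin θ − e = 11.258330 − 7 = 4.258330
sin φ = h / L = 4.258330 / 150 = 0.02838887
φ = arcsin(0.02838887) = 1.626781°

1.6268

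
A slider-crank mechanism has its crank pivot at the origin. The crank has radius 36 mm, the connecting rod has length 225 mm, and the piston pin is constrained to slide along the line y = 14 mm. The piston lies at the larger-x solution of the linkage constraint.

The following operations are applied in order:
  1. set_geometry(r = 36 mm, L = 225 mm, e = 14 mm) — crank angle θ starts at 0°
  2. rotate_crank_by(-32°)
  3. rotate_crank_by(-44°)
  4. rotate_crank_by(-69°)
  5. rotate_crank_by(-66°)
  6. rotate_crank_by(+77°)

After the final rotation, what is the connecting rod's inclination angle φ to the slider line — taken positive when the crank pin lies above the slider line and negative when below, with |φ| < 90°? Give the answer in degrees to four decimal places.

-10.2135

set_geometry: r = 36 mm, L = 225 mm, e = 14 mm; θ ← 0°
rotate_crank_by(-32°): θ ← 0° -32° = -32°
rotate_crank_by(-44°): θ ← -32° -44° = -76°
rotate_crank_by(-69°): θ ← -76° -69° = -145°
rotate_crank_by(-66°): θ ← -145° -66° = -211°
rotate_crank_by(+77°): θ ← -211° +77° = -134°
crank pin P = (r cos θ, r sin θ) = (-25.007701, -25.896233)
h = r sin θ − e = -25.896233 − 14 = -39.896233
sin φ = h / L = -39.896233 / 225 = -0.17731659
φ = arcsin(-0.17731659) = -10.213498°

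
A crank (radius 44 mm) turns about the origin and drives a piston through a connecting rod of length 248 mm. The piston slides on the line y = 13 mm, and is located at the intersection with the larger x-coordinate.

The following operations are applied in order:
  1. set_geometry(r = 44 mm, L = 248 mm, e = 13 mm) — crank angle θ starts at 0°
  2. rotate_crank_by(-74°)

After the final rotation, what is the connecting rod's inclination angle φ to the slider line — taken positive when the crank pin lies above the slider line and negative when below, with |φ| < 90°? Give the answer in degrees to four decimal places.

-12.8833

set_geometry: r = 44 mm, L = 248 mm, e = 13 mm; θ ← 0°
rotate_crank_by(-74°): θ ← 0° -74° = -74°
crank pin P = (r cos θ, r sin θ) = (12.128044, -42.295515)
h = r sin θ − e = -42.295515 − 13 = -55.295515
sin φ = h / L = -55.295515 / 248 = -0.22296578
φ = arcsin(-0.22296578) = -12.883288°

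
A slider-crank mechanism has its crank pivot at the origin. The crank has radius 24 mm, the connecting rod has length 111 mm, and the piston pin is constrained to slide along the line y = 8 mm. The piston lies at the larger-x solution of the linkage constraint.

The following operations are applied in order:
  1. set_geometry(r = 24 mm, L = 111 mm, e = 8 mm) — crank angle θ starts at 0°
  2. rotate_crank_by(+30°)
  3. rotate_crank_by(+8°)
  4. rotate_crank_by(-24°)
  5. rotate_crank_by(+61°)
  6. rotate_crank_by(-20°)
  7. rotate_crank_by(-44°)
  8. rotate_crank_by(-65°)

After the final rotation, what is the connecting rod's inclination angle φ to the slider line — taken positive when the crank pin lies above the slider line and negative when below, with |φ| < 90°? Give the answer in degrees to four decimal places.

-14.2997

set_geometry: r = 24 mm, L = 111 mm, e = 8 mm; θ ← 0°
rotate_crank_by(+30°): θ ← 0° +30° = 30°
rotate_crank_by(+8°): θ ← 30° +8° = 38°
rotate_crank_by(-24°): θ ← 38° -24° = 14°
rotate_crank_by(+61°): θ ← 14° +61° = 75°
rotate_crank_by(-20°): θ ← 75° -20° = 55°
rotate_crank_by(-44°): θ ← 55° -44° = 11°
rotate_crank_by(-65°): θ ← 11° -65° = -54°
crank pin P = (r cos θ, r sin θ) = (14.106846, -19.416408)
h = r sin θ − e = -19.416408 − 8 = -27.416408
sin φ = h / L = -27.416408 / 111 = -0.24699467
φ = arcsin(-0.24699467) = -14.299743°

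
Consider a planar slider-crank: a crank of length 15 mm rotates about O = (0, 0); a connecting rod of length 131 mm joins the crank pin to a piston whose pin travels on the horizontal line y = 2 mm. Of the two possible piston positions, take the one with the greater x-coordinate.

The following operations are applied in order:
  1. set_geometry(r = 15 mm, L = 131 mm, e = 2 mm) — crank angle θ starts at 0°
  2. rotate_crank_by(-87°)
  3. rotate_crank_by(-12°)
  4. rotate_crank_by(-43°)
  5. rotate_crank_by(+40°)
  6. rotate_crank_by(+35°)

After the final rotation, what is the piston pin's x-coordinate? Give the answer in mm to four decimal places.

set_geometry: r = 15 mm, L = 131 mm, e = 2 mm; θ ← 0°
rotate_crank_by(-87°): θ ← 0° -87° = -87°
rotate_crank_by(-12°): θ ← -87° -12° = -99°
rotate_crank_by(-43°): θ ← -99° -43° = -142°
rotate_crank_by(+40°): θ ← -142° +40° = -102°
rotate_crank_by(+35°): θ ← -102° +35° = -67°
crank pin P = (r cos θ, r sin θ) = (5.860967, -13.807573)
h = r sin θ − e = -13.807573 − 2 = -15.807573
x = r cos θ + √(L² − h²) = 5.860967 + √(17161.0 − 249.8794) = 5.860967 + 130.042765 = 135.903732

135.9037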